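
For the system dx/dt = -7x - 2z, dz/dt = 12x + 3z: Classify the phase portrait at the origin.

stable node

A = [[-7,-2],[12,3]]; det(A-λI) = λ^2 + 4λ + 3.
λ = -3, -1: both negative.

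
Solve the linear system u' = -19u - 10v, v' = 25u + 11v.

u(t) = -c_1e^(-4t)sin(5t) - c_1e^(-4t)cos(5t) - c_2e^(-4t)sin(5t) + c_2e^(-4t)cos(5t), v(t) = c_1e^(-4t)sin(5t) + 2c_1e^(-4t)cos(5t) + 2c_2e^(-4t)sin(5t) - c_2e^(-4t)cos(5t)

Coefficient matrix A = [[-19, -10], [25, 11]].
Characteristic polynomial det(A - λI) = λ^2 + 8λ + 41 = 0.
Eigenvalues λ = -4 ± 5i (complex conjugate pair).
For λ=-4+5i: an eigenvector is (-1,2) - i(-1,1) = (-1 + i, 2 - i).
A real fundamental pair from Re and Im of e^((-4+5i)t)v: X_1 = e^(-4t)(cos(5t)·(-1,2) + sin(5t)·(-1,1)), X_2 = e^(-4t)(sin(5t)·(-1,2) - cos(5t)·(-1,1)).
General solution: c_1X_1 + c_2X_2.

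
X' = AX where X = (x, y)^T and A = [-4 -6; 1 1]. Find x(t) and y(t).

x(t) = -2c_1e^(-t) + 3c_2e^(-2t), y(t) = c_1e^(-t) - c_2e^(-2t)

Coefficient matrix A = [[-4, -6], [1, 1]].
Characteristic polynomial det(A - λI) = λ^2 + 3λ + 2 = 0.
Eigenvalues λ = -1, -2.
For λ=-1: (A-λI) row 1 is [-3, -6], so an eigenvector is (-2, 1).
For λ=-2: (A-λI) row 1 is [-2, -6], so an eigenvector is (3, -1).
General solution: c_1e^(-t)(-2,1) + c_2e^(-2t)(3,-1).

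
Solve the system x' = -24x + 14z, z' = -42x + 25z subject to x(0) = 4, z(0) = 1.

x(t) = -10e^(4t) + 14e^(-3t), z(t) = -20e^(4t) + 21e^(-3t)

Coefficient matrix A = [[-24, 14], [-42, 25]].
Characteristic polynomial det(A - λI) = λ^2 - λ - 12 = 0.
Eigenvalues λ = -3, 4.
For λ=-3: (A-λI) row 1 is [-21, 14], so an eigenvector is (2, 3).
For λ=4: (A-λI) row 1 is [-28, 14], so an eigenvector is (1, 2).
General solution: K_1e^(-3t)(2,3) + K_2e^(4t)(1,2).
Applying x(0)=4, z(0)=1 gives K_1=7, K_2=-10.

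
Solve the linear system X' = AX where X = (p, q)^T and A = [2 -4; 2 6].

Coefficient matrix A = [[2, -4], [2, 6]].
Characteristic polynomial det(A - λI) = λ^2 - 8λ + 20 = 0.
Eigenvalues λ = 4 ± 2i (complex conjugate pair).
For λ=4+2i: an eigenvector is (-1,0) - i(1,-1) = (-1 - i, 0 + i).
A real fundamental pair from Re and Im of e^((4+2i)t)v: X_1 = e^(4t)(cos(2t)·(-1,0) + sin(2t)·(1,-1)), X_2 = e^(4t)(sin(2t)·(-1,0) - cos(2t)·(1,-1)).
General solution: K_1X_1 + K_2X_2.

p(t) = K_1e^(4t)sin(2t) - K_1e^(4t)cos(2t) - K_2e^(4t)sin(2t) - K_2e^(4t)cos(2t), q(t) = -K_1e^(4t)sin(2t) + K_2e^(4t)cos(2t)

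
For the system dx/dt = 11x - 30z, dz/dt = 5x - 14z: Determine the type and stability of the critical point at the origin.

A = [[11,-30],[5,-14]]; det(A-λI) = λ^2 + 3λ - 4.
λ = 1, -4: opposite signs.

saddle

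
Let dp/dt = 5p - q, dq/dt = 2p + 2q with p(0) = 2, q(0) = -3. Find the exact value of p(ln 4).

1472

A = [[5,-1],[2,2]]; eigenvalues λ = 3, 4.
Eigenvectors: (-1,-2) for λ=3, (1,1) for λ=4.
From the initial condition, c_1 = 5, c_2 = 7.
p(ln 4) = (5)(4^3)(-1) + (7)(4^4)(1) = 1472.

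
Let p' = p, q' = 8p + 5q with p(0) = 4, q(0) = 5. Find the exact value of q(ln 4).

A = [[1,0],[8,5]]; eigenvalues λ = 5, 1.
Eigenvectors: (0,1) for λ=5, (-1,2) for λ=1.
From the initial condition, c_1 = 13, c_2 = -4.
q(ln 4) = (13)(4^5)(1) + (-4)(4^1)(2) = 13280.

13280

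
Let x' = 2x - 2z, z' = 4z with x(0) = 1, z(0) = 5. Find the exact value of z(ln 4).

A = [[2,-2],[0,4]]; eigenvalues λ = 4, 2.
Eigenvectors: (-1,1) for λ=4, (-1,0) for λ=2.
From the initial condition, c_1 = 5, c_2 = -6.
z(ln 4) = (5)(4^4)(1) + (-6)(4^2)(0) = 1280.

1280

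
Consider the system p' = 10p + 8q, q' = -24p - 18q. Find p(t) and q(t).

p(t) = 2K_1e^(-2t) - K_2e^(-6t), q(t) = -3K_1e^(-2t) + 2K_2e^(-6t)

Coefficient matrix A = [[10, 8], [-24, -18]].
Characteristic polynomial det(A - λI) = λ^2 + 8λ + 12 = 0.
Eigenvalues λ = -2, -6.
For λ=-2: (A-λI) row 1 is [12, 8], so an eigenvector is (2, -3).
For λ=-6: (A-λI) row 1 is [16, 8], so an eigenvector is (-1, 2).
General solution: K_1e^(-2t)(2,-3) + K_2e^(-6t)(-1,2).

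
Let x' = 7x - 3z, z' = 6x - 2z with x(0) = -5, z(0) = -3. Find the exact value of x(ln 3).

A = [[7,-3],[6,-2]]; eigenvalues λ = 4, 1.
Eigenvectors: (1,1) for λ=4, (1,2) for λ=1.
From the initial condition, c_1 = -7, c_2 = 2.
x(ln 3) = (-7)(3^4)(1) + (2)(3^1)(1) = -561.

-561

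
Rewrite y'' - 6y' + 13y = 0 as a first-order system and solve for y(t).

y(t) = C_1e^(3t)cos(2t) + C_2e^(3t)sin(2t)

Let x_1 = y, x_2 = y'. Then x_1' = x_2 and x_2' = -13x_1 + 6x_2.
A = [[0,1],[-13,6]]; det(A-λI) = λ^2 - 6λ + 13.
Eigenvalues λ = 3 ± 2i.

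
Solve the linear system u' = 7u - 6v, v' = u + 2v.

Coefficient matrix A = [[7, -6], [1, 2]].
Characteristic polynomial det(A - λI) = λ^2 - 9λ + 20 = 0.
Eigenvalues λ = 4, 5.
For λ=4: (A-λI) row 1 is [3, -6], so an eigenvector is (2, 1).
For λ=5: (A-λI) row 1 is [2, -6], so an eigenvector is (3, 1).
General solution: c_1e^(4t)(2,1) + c_2e^(5t)(3,1).

u(t) = 2c_1e^(4t) + 3c_2e^(5t), v(t) = c_1e^(4t) + c_2e^(5t)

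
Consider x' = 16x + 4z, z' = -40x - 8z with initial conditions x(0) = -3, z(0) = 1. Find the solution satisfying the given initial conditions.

Coefficient matrix A = [[16, 4], [-40, -8]].
Characteristic polynomial det(A - λI) = λ^2 - 8λ + 32 = 0.
Eigenvalues λ = 4 ± 4i (complex conjugate pair).
For λ=4+4i: an eigenvector is (1,-3) - i(0,-1) = (1, -3 + i).
A real fundamental pair from Re and Im of e^((4+4i)t)v: X_1 = e^(4t)(cos(4t)·(1,-3) + sin(4t)·(0,-1)), X_2 = e^(4t)(sin(4t)·(1,-3) - cos(4t)·(0,-1)).
General solution: C_1X_1 + C_2X_2.
Applying x(0)=-3, z(0)=1 gives C_1=-3, C_2=-8.

x(t) = -8e^(4t)sin(4t) - 3e^(4t)cos(4t), z(t) = 27e^(4t)sin(4t) + e^(4t)cos(4t)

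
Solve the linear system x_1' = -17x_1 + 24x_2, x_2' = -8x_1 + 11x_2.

x_1(t) = 3c_1e^(-t) - 2c_2e^(-5t), x_2(t) = 2c_1e^(-t) - c_2e^(-5t)

Coefficient matrix A = [[-17, 24], [-8, 11]].
Characteristic polynomial det(A - λI) = λ^2 + 6λ + 5 = 0.
Eigenvalues λ = -1, -5.
For λ=-1: (A-λI) row 1 is [-16, 24], so an eigenvector is (3, 2).
For λ=-5: (A-λI) row 1 is [-12, 24], so an eigenvector is (-2, -1).
General solution: c_1e^(-t)(3,2) + c_2e^(-5t)(-2,-1).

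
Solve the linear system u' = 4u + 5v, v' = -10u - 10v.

u(t) = -2c_1e^(-3t)sin(t) - c_1e^(-3t)cos(t) - c_2e^(-3t)sin(t) + 2c_2e^(-3t)cos(t), v(t) = 3c_1e^(-3t)sin(t) + c_1e^(-3t)cos(t) + c_2e^(-3t)sin(t) - 3c_2e^(-3t)cos(t)

Coefficient matrix A = [[4, 5], [-10, -10]].
Characteristic polynomial det(A - λI) = λ^2 + 6λ + 10 = 0.
Eigenvalues λ = -3 ± i (complex conjugate pair).
For λ=-3+i: an eigenvector is (-1,1) - i(-2,3) = (-1 + 2i, 1 - 3i).
A real fundamental pair from Re and Im of e^((-3+i)t)v: X_1 = e^(-3t)(cos(t)·(-1,1) + sin(t)·(-2,3)), X_2 = e^(-3t)(sin(t)·(-1,1) - cos(t)·(-2,3)).
General solution: c_1X_1 + c_2X_2.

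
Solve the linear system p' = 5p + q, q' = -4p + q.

Coefficient matrix A = [[5, 1], [-4, 1]].
Characteristic polynomial det(A - λI) = λ^2 - 6λ + 9 = 0.
Single eigenvalue λ = 3 with algebraic multiplicity 2.
Eigenvector v = (-1,2); generalized eigenvector w with (A-λI)w=v is (1,-3).
General solution: e^(3t)[C_1·v + C_2·(t·v + w)].

p(t) = -C_1e^(3t) - C_2te^(3t) + C_2e^(3t), q(t) = 2C_1e^(3t) + 2C_2te^(3t) - 3C_2e^(3t)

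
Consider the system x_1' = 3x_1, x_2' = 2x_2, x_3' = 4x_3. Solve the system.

x_1(t) = K_1e^(3t), x_2(t) = K_2e^(2t), x_3(t) = K_3e^(4t)

Coefficient matrix A = [[3, 0, 0], [0, 2, 0], [0, 0, 4]].
det(A - λI) = 0 gives eigenvalues λ = 3, 2, 4.
For λ=3: eigenvector (1,0,0).
For λ=2: eigenvector (0,1,0).
For λ=4: eigenvector (0,0,1).
General solution: K_1e^(3t)(1,0,0) + K_2e^(2t)(0,1,0) + K_3e^(4t)(0,0,1).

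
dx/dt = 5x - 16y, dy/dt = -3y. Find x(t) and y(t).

Coefficient matrix A = [[5, -16], [0, -3]].
Characteristic polynomial det(A - λI) = λ^2 - 2λ - 15 = 0.
Eigenvalues λ = -3, 5.
For λ=-3: (A-λI) row 1 is [8, -16], so an eigenvector is (2, 1).
For λ=5: (A-λI) row 1 is [0, -16], so an eigenvector is (-1, 0).
General solution: C_1e^(-3t)(2,1) + C_2e^(5t)(-1,0).

x(t) = 2C_1e^(-3t) - C_2e^(5t), y(t) = C_1e^(-3t)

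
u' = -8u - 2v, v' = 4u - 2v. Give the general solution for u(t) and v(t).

u(t) = -c_1e^(-6t) + c_2e^(-4t), v(t) = c_1e^(-6t) - 2c_2e^(-4t)

Coefficient matrix A = [[-8, -2], [4, -2]].
Characteristic polynomial det(A - λI) = λ^2 + 10λ + 24 = 0.
Eigenvalues λ = -6, -4.
For λ=-6: (A-λI) row 1 is [-2, -2], so an eigenvector is (-1, 1).
For λ=-4: (A-λI) row 1 is [-4, -2], so an eigenvector is (1, -2).
General solution: c_1e^(-6t)(-1,1) + c_2e^(-4t)(1,-2).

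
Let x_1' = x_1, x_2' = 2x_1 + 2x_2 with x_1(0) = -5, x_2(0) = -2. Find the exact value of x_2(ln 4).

-152

A = [[1,0],[2,2]]; eigenvalues λ = 2, 1.
Eigenvectors: (0,1) for λ=2, (1,-2) for λ=1.
From the initial condition, c_1 = -12, c_2 = -5.
x_2(ln 4) = (-12)(4^2)(1) + (-5)(4^1)(-2) = -152.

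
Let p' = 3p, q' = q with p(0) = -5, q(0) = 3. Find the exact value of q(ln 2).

6

A = [[3,0],[0,1]]; eigenvalues λ = 1, 3.
Eigenvectors: (0,-1) for λ=1, (1,0) for λ=3.
From the initial condition, c_1 = -3, c_2 = -5.
q(ln 2) = (-3)(2^1)(-1) + (-5)(2^3)(0) = 6.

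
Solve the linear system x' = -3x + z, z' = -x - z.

Coefficient matrix A = [[-3, 1], [-1, -1]].
Characteristic polynomial det(A - λI) = λ^2 + 4λ + 4 = 0.
Single eigenvalue λ = -2 with algebraic multiplicity 2.
Eigenvector v = (1,1); generalized eigenvector w with (A-λI)w=v is (2,3).
General solution: e^(-2t)[K_1·v + K_2·(t·v + w)].

x(t) = K_1e^(-2t) + K_2te^(-2t) + 2K_2e^(-2t), z(t) = K_1e^(-2t) + K_2te^(-2t) + 3K_2e^(-2t)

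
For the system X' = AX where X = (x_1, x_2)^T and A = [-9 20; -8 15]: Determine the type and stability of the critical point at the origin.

A = [[-9,20],[-8,15]]; det(A-λI) = λ^2 - 6λ + 25.
λ = 3 ± 4i: positive real part.

unstable spiral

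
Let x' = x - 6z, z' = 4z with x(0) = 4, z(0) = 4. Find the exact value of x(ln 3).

-612

A = [[1,-6],[0,4]]; eigenvalues λ = 4, 1.
Eigenvectors: (2,-1) for λ=4, (-1,0) for λ=1.
From the initial condition, c_1 = -4, c_2 = -12.
x(ln 3) = (-4)(3^4)(2) + (-12)(3^1)(-1) = -612.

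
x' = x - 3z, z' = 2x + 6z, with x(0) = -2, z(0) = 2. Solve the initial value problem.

Coefficient matrix A = [[1, -3], [2, 6]].
Characteristic polynomial det(A - λI) = λ^2 - 7λ + 12 = 0.
Eigenvalues λ = 4, 3.
For λ=4: (A-λI) row 1 is [-3, -3], so an eigenvector is (1, -1).
For λ=3: (A-λI) row 1 is [-2, -3], so an eigenvector is (-3, 2).
General solution: K_1e^(4t)(1,-1) + K_2e^(3t)(-3,2).
Applying x(0)=-2, z(0)=2 gives K_1=-2, K_2=0.

x(t) = -2e^(4t), z(t) = 2e^(4t)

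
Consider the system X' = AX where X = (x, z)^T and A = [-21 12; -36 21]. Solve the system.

x(t) = 2C_1e^(-3t) + C_2e^(3t), z(t) = 3C_1e^(-3t) + 2C_2e^(3t)

Coefficient matrix A = [[-21, 12], [-36, 21]].
Characteristic polynomial det(A - λI) = λ^2 - 9 = 0.
Eigenvalues λ = -3, 3.
For λ=-3: (A-λI) row 1 is [-18, 12], so an eigenvector is (2, 3).
For λ=3: (A-λI) row 1 is [-24, 12], so an eigenvector is (1, 2).
General solution: C_1e^(-3t)(2,3) + C_2e^(3t)(1,2).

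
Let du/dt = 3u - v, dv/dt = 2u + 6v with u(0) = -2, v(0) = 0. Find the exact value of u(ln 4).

1024

A = [[3,-1],[2,6]]; eigenvalues λ = 5, 4.
Eigenvectors: (1,-2) for λ=5, (1,-1) for λ=4.
From the initial condition, c_1 = 2, c_2 = -4.
u(ln 4) = (2)(4^5)(1) + (-4)(4^4)(1) = 1024.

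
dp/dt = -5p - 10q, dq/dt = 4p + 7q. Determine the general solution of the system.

Coefficient matrix A = [[-5, -10], [4, 7]].
Characteristic polynomial det(A - λI) = λ^2 - 2λ + 5 = 0.
Eigenvalues λ = 1 ± 2i (complex conjugate pair).
For λ=1+2i: an eigenvector is (2,-1) - i(-1,1) = (2 + i, -1 - i).
A real fundamental pair from Re and Im of e^((1+2i)t)v: X_1 = e^(t)(cos(2t)·(2,-1) + sin(2t)·(-1,1)), X_2 = e^(t)(sin(2t)·(2,-1) - cos(2t)·(-1,1)).
General solution: C_1X_1 + C_2X_2.

p(t) = -C_1e^(t)sin(2t) + 2C_1e^(t)cos(2t) + 2C_2e^(t)sin(2t) + C_2e^(t)cos(2t), q(t) = C_1e^(t)sin(2t) - C_1e^(t)cos(2t) - C_2e^(t)sin(2t) - C_2e^(t)cos(2t)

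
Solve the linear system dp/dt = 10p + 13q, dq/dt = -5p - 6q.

Coefficient matrix A = [[10, 13], [-5, -6]].
Characteristic polynomial det(A - λI) = λ^2 - 4λ + 5 = 0.
Eigenvalues λ = 2 ± i (complex conjugate pair).
For λ=2+i: an eigenvector is (2,-1) - i(3,-2) = (2 - 3i, -1 + 2i).
A real fundamental pair from Re and Im of e^((2+i)t)v: X_1 = e^(2t)(cos(t)·(2,-1) + sin(t)·(3,-2)), X_2 = e^(2t)(sin(t)·(2,-1) - cos(t)·(3,-2)).
General solution: C_1X_1 + C_2X_2.

p(t) = 3C_1e^(2t)sin(t) + 2C_1e^(2t)cos(t) + 2C_2e^(2t)sin(t) - 3C_2e^(2t)cos(t), q(t) = -2C_1e^(2t)sin(t) - C_1e^(2t)cos(t) - C_2e^(2t)sin(t) + 2C_2e^(2t)cos(t)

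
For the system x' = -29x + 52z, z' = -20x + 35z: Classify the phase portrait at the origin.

unstable spiral

A = [[-29,52],[-20,35]]; det(A-λI) = λ^2 - 6λ + 25.
λ = 3 ± 4i: positive real part.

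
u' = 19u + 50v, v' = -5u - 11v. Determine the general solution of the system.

u(t) = 3c_1e^(4t)sin(5t) + c_1e^(4t)cos(5t) + c_2e^(4t)sin(5t) - 3c_2e^(4t)cos(5t), v(t) = -c_1e^(4t)sin(5t) + c_2e^(4t)cos(5t)

Coefficient matrix A = [[19, 50], [-5, -11]].
Characteristic polynomial det(A - λI) = λ^2 - 8λ + 41 = 0.
Eigenvalues λ = 4 ± 5i (complex conjugate pair).
For λ=4+5i: an eigenvector is (1,0) - i(3,-1) = (1 - 3i, 0 + i).
A real fundamental pair from Re and Im of e^((4+5i)t)v: X_1 = e^(4t)(cos(5t)·(1,0) + sin(5t)·(3,-1)), X_2 = e^(4t)(sin(5t)·(1,0) - cos(5t)·(3,-1)).
General solution: c_1X_1 + c_2X_2.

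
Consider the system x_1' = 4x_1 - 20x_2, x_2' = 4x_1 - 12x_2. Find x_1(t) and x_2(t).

x_1(t) = C_1e^(-4t)sin(4t) - 2C_1e^(-4t)cos(4t) - 2C_2e^(-4t)sin(4t) - C_2e^(-4t)cos(4t), x_2(t) = -C_1e^(-4t)cos(4t) - C_2e^(-4t)sin(4t)

Coefficient matrix A = [[4, -20], [4, -12]].
Characteristic polynomial det(A - λI) = λ^2 + 8λ + 32 = 0.
Eigenvalues λ = -4 ± 4i (complex conjugate pair).
For λ=-4+4i: an eigenvector is (-2,-1) - i(1,0) = (-2 - i, -1).
A real fundamental pair from Re and Im of e^((-4+4i)t)v: X_1 = e^(-4t)(cos(4t)·(-2,-1) + sin(4t)·(1,0)), X_2 = e^(-4t)(sin(4t)·(-2,-1) - cos(4t)·(1,0)).
General solution: C_1X_1 + C_2X_2.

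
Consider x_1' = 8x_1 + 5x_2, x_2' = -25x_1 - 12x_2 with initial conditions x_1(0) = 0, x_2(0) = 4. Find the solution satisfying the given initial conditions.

x_1(t) = 4e^(-2t)sin(5t), x_2(t) = -8e^(-2t)sin(5t) + 4e^(-2t)cos(5t)

Coefficient matrix A = [[8, 5], [-25, -12]].
Characteristic polynomial det(A - λI) = λ^2 + 4λ + 29 = 0.
Eigenvalues λ = -2 ± 5i (complex conjugate pair).
For λ=-2+5i: an eigenvector is (0,-1) - i(-1,2) = (0 + i, -1 - 2i).
A real fundamental pair from Re and Im of e^((-2+5i)t)v: X_1 = e^(-2t)(cos(5t)·(0,-1) + sin(5t)·(-1,2)), X_2 = e^(-2t)(sin(5t)·(0,-1) - cos(5t)·(-1,2)).
General solution: c_1X_1 + c_2X_2.
Applying x_1(0)=0, x_2(0)=4 gives c_1=-4, c_2=0.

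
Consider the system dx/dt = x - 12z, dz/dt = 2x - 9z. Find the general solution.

Coefficient matrix A = [[1, -12], [2, -9]].
Characteristic polynomial det(A - λI) = λ^2 + 8λ + 15 = 0.
Eigenvalues λ = -3, -5.
For λ=-3: (A-λI) row 1 is [4, -12], so an eigenvector is (3, 1).
For λ=-5: (A-λI) row 1 is [6, -12], so an eigenvector is (-2, -1).
General solution: c_1e^(-3t)(3,1) + c_2e^(-5t)(-2,-1).

x(t) = 3c_1e^(-3t) - 2c_2e^(-5t), z(t) = c_1e^(-3t) - c_2e^(-5t)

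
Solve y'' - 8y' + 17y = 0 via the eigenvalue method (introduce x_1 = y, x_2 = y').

y(t) = K_1e^(4t)cos(t) + K_2e^(4t)sin(t)

Let x_1 = y, x_2 = y'. Then x_1' = x_2 and x_2' = -17x_1 + 8x_2.
A = [[0,1],[-17,8]]; det(A-λI) = λ^2 - 8λ + 17.
Eigenvalues λ = 4 ± i.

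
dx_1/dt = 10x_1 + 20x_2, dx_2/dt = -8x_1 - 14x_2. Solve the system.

Coefficient matrix A = [[10, 20], [-8, -14]].
Characteristic polynomial det(A - λI) = λ^2 + 4λ + 20 = 0.
Eigenvalues λ = -2 ± 4i (complex conjugate pair).
For λ=-2+4i: an eigenvector is (-1,1) - i(2,-1) = (-1 - 2i, 1 + i).
A real fundamental pair from Re and Im of e^((-2+4i)t)v: X_1 = e^(-2t)(cos(4t)·(-1,1) + sin(4t)·(2,-1)), X_2 = e^(-2t)(sin(4t)·(-1,1) - cos(4t)·(2,-1)).
General solution: C_1X_1 + C_2X_2.

x_1(t) = 2C_1e^(-2t)sin(4t) - C_1e^(-2t)cos(4t) - C_2e^(-2t)sin(4t) - 2C_2e^(-2t)cos(4t), x_2(t) = -C_1e^(-2t)sin(4t) + C_1e^(-2t)cos(4t) + C_2e^(-2t)sin(4t) + C_2e^(-2t)cos(4t)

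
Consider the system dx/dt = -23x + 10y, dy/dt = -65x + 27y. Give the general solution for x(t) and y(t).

Coefficient matrix A = [[-23, 10], [-65, 27]].
Characteristic polynomial det(A - λI) = λ^2 - 4λ + 29 = 0.
Eigenvalues λ = 2 ± 5i (complex conjugate pair).
For λ=2+5i: an eigenvector is (1,2) - i(-1,-3) = (1 + i, 2 + 3i).
A real fundamental pair from Re and Im of e^((2+5i)t)v: X_1 = e^(2t)(cos(5t)·(1,2) + sin(5t)·(-1,-3)), X_2 = e^(2t)(sin(5t)·(1,2) - cos(5t)·(-1,-3)).
General solution: K_1X_1 + K_2X_2.

x(t) = -K_1e^(2t)sin(5t) + K_1e^(2t)cos(5t) + K_2e^(2t)sin(5t) + K_2e^(2t)cos(5t), y(t) = -3K_1e^(2t)sin(5t) + 2K_1e^(2t)cos(5t) + 2K_2e^(2t)sin(5t) + 3K_2e^(2t)cos(5t)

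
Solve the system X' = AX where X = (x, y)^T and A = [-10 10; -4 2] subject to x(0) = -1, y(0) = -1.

x(t) = -2e^(-4t)sin(2t) - e^(-4t)cos(2t), y(t) = -e^(-4t)sin(2t) - e^(-4t)cos(2t)

Coefficient matrix A = [[-10, 10], [-4, 2]].
Characteristic polynomial det(A - λI) = λ^2 + 8λ + 20 = 0.
Eigenvalues λ = -4 ± 2i (complex conjugate pair).
For λ=-4+2i: an eigenvector is (-2,-1) - i(1,1) = (-2 - i, -1 - i).
A real fundamental pair from Re and Im of e^((-4+2i)t)v: X_1 = e^(-4t)(cos(2t)·(-2,-1) + sin(2t)·(1,1)), X_2 = e^(-4t)(sin(2t)·(-2,-1) - cos(2t)·(1,1)).
General solution: c_1X_1 + c_2X_2.
Applying x(0)=-1, y(0)=-1 gives c_1=0, c_2=1.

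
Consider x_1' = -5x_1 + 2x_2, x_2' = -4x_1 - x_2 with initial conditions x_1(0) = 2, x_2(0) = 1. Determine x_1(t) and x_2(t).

Coefficient matrix A = [[-5, 2], [-4, -1]].
Characteristic polynomial det(A - λI) = λ^2 + 6λ + 13 = 0.
Eigenvalues λ = -3 ± 2i (complex conjugate pair).
For λ=-3+2i: an eigenvector is (1,1) - i(0,-1) = (1, 1 + i).
A real fundamental pair from Re and Im of e^((-3+2i)t)v: X_1 = e^(-3t)(cos(2t)·(1,1) + sin(2t)·(0,-1)), X_2 = e^(-3t)(sin(2t)·(1,1) - cos(2t)·(0,-1)).
General solution: c_1X_1 + c_2X_2.
Applying x_1(0)=2, x_2(0)=1 gives c_1=2, c_2=-1.

x_1(t) = -e^(-3t)sin(2t) + 2e^(-3t)cos(2t), x_2(t) = -3e^(-3t)sin(2t) + e^(-3t)cos(2t)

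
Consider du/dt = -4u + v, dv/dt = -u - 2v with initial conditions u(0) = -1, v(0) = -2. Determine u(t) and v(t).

Coefficient matrix A = [[-4, 1], [-1, -2]].
Characteristic polynomial det(A - λI) = λ^2 + 6λ + 9 = 0.
Single eigenvalue λ = -3 with algebraic multiplicity 2.
Eigenvector v = (1,1); generalized eigenvector w with (A-λI)w=v is (-3,-2).
General solution: e^(-3t)[c_1·v + c_2·(t·v + w)].
Applying u(0)=-1, v(0)=-2 gives c_1=-4, c_2=-1.

u(t) = -te^(-3t) - e^(-3t), v(t) = -te^(-3t) - 2e^(-3t)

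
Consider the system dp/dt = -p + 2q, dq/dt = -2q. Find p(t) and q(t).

Coefficient matrix A = [[-1, 2], [0, -2]].
Characteristic polynomial det(A - λI) = λ^2 + 3λ + 2 = 0.
Eigenvalues λ = -2, -1.
For λ=-2: (A-λI) row 1 is [1, 2], so an eigenvector is (-2, 1).
For λ=-1: (A-λI) row 1 is [0, 2], so an eigenvector is (-1, 0).
General solution: C_1e^(-2t)(-2,1) + C_2e^(-t)(-1,0).

p(t) = -2C_1e^(-2t) - C_2e^(-t), q(t) = C_1e^(-2t)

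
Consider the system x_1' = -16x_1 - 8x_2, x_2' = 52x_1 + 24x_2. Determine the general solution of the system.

x_1(t) = -c_1e^(4t)sin(4t) - c_1e^(4t)cos(4t) - c_2e^(4t)sin(4t) + c_2e^(4t)cos(4t), x_2(t) = 2c_1e^(4t)sin(4t) + 3c_1e^(4t)cos(4t) + 3c_2e^(4t)sin(4t) - 2c_2e^(4t)cos(4t)

Coefficient matrix A = [[-16, -8], [52, 24]].
Characteristic polynomial det(A - λI) = λ^2 - 8λ + 32 = 0.
Eigenvalues λ = 4 ± 4i (complex conjugate pair).
For λ=4+4i: an eigenvector is (-1,3) - i(-1,2) = (-1 + i, 3 - 2i).
A real fundamental pair from Re and Im of e^((4+4i)t)v: X_1 = e^(4t)(cos(4t)·(-1,3) + sin(4t)·(-1,2)), X_2 = e^(4t)(sin(4t)·(-1,3) - cos(4t)·(-1,2)).
General solution: c_1X_1 + c_2X_2.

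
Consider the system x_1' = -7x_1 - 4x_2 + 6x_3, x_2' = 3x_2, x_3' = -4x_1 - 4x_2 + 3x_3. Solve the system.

x_1(t) = -3C_1e^(-3t) - C_2e^(3t) - C_3e^(-t), x_2(t) = C_2e^(3t), x_3(t) = -2C_1e^(-3t) - C_2e^(3t) - C_3e^(-t)

Coefficient matrix A = [[-7, -4, 6], [0, 3, 0], [-4, -4, 3]].
det(A - λI) = 0 gives eigenvalues λ = -3, 3, -1.
For λ=-3: eigenvector (-3,0,-2).
For λ=3: eigenvector (-1,1,-1).
For λ=-1: eigenvector (-1,0,-1).
General solution: C_1e^(-3t)(-3,0,-2) + C_2e^(3t)(-1,1,-1) + C_3e^(-t)(-1,0,-1).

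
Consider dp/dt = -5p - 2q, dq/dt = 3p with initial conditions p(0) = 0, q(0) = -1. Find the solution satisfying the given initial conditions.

p(t) = 2e^(-2t) - 2e^(-3t), q(t) = -3e^(-2t) + 2e^(-3t)

Coefficient matrix A = [[-5, -2], [3, 0]].
Characteristic polynomial det(A - λI) = λ^2 + 5λ + 6 = 0.
Eigenvalues λ = -3, -2.
For λ=-3: (A-λI) row 1 is [-2, -2], so an eigenvector is (1, -1).
For λ=-2: (A-λI) row 1 is [-3, -2], so an eigenvector is (-2, 3).
General solution: K_1e^(-3t)(1,-1) + K_2e^(-2t)(-2,3).
Applying p(0)=0, q(0)=-1 gives K_1=-2, K_2=-1.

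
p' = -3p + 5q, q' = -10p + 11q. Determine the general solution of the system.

p(t) = K_1e^(4t)sin(t) + 2K_1e^(4t)cos(t) + 2K_2e^(4t)sin(t) - K_2e^(4t)cos(t), q(t) = K_1e^(4t)sin(t) + 3K_1e^(4t)cos(t) + 3K_2e^(4t)sin(t) - K_2e^(4t)cos(t)

Coefficient matrix A = [[-3, 5], [-10, 11]].
Characteristic polynomial det(A - λI) = λ^2 - 8λ + 17 = 0.
Eigenvalues λ = 4 ± i (complex conjugate pair).
For λ=4+i: an eigenvector is (2,3) - i(1,1) = (2 - i, 3 - i).
A real fundamental pair from Re and Im of e^((4+i)t)v: X_1 = e^(4t)(cos(t)·(2,3) + sin(t)·(1,1)), X_2 = e^(4t)(sin(t)·(2,3) - cos(t)·(1,1)).
General solution: K_1X_1 + K_2X_2.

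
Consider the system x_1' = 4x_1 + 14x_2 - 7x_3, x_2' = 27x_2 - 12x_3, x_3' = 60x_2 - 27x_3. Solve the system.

Coefficient matrix A = [[4, 14, -7], [0, 27, -12], [0, 60, -27]].
det(A - λI) = 0 gives eigenvalues λ = 4, 3, -3.
For λ=4: eigenvector (1,0,0).
For λ=3: eigenvector (0,1,2).
For λ=-3: eigenvector (1,2,5).
General solution: K_1e^(4t)(1,0,0) + K_2e^(3t)(0,1,2) + K_3e^(-3t)(1,2,5).

x_1(t) = K_1e^(4t) + K_3e^(-3t), x_2(t) = K_2e^(3t) + 2K_3e^(-3t), x_3(t) = 2K_2e^(3t) + 5K_3e^(-3t)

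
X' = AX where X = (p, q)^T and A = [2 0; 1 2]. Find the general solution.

p(t) = K_2e^(2t), q(t) = K_1e^(2t) + K_2te^(2t) + 3K_2e^(2t)

Coefficient matrix A = [[2, 0], [1, 2]].
Characteristic polynomial det(A - λI) = λ^2 - 4λ + 4 = 0.
Single eigenvalue λ = 2 with algebraic multiplicity 2.
Eigenvector v = (0,1); generalized eigenvector w with (A-λI)w=v is (1,3).
General solution: e^(2t)[K_1·v + K_2·(t·v + w)].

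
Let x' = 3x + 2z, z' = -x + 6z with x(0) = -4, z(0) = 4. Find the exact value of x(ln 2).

A = [[3,2],[-1,6]]; eigenvalues λ = 4, 5.
Eigenvectors: (2,1) for λ=4, (-1,-1) for λ=5.
From the initial condition, c_1 = -8, c_2 = -12.
x(ln 2) = (-8)(2^4)(2) + (-12)(2^5)(-1) = 128.

128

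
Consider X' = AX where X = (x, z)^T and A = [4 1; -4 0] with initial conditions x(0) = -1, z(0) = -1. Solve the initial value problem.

Coefficient matrix A = [[4, 1], [-4, 0]].
Characteristic polynomial det(A - λI) = λ^2 - 4λ + 4 = 0.
Single eigenvalue λ = 2 with algebraic multiplicity 2.
Eigenvector v = (1,-2); generalized eigenvector w with (A-λI)w=v is (0,1).
General solution: e^(2t)[K_1·v + K_2·(t·v + w)].
Applying x(0)=-1, z(0)=-1 gives K_1=-1, K_2=-3.

x(t) = -3te^(2t) - e^(2t), z(t) = 6te^(2t) - e^(2t)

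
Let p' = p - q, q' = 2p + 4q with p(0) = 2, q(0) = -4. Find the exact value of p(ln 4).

A = [[1,-1],[2,4]]; eigenvalues λ = 2, 3.
Eigenvectors: (-1,1) for λ=2, (1,-2) for λ=3.
From the initial condition, c_1 = 0, c_2 = 2.
p(ln 4) = (0)(4^2)(-1) + (2)(4^3)(1) = 128.

128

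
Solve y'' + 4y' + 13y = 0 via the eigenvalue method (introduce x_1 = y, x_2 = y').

y(t) = C_1e^(-2t)cos(3t) + C_2e^(-2t)sin(3t)

Let x_1 = y, x_2 = y'. Then x_1' = x_2 and x_2' = -13x_1 - 4x_2.
A = [[0,1],[-13,-4]]; det(A-λI) = λ^2 + 4λ + 13.
Eigenvalues λ = -2 ± 3i.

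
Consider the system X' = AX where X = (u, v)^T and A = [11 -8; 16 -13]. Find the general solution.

Coefficient matrix A = [[11, -8], [16, -13]].
Characteristic polynomial det(A - λI) = λ^2 + 2λ - 15 = 0.
Eigenvalues λ = -5, 3.
For λ=-5: (A-λI) row 1 is [16, -8], so an eigenvector is (1, 2).
For λ=3: (A-λI) row 1 is [8, -8], so an eigenvector is (-1, -1).
General solution: K_1e^(-5t)(1,2) + K_2e^(3t)(-1,-1).

u(t) = K_1e^(-5t) - K_2e^(3t), v(t) = 2K_1e^(-5t) - K_2e^(3t)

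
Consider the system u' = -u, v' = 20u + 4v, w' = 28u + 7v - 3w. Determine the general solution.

u(t) = K_1e^(-t), v(t) = -4K_1e^(-t) + K_3e^(4t), w(t) = -K_2e^(-3t) + K_3e^(4t)

Coefficient matrix A = [[-1, 0, 0], [20, 4, 0], [28, 7, -3]].
det(A - λI) = 0 gives eigenvalues λ = -1, -3, 4.
For λ=-1: eigenvector (1,-4,0).
For λ=-3: eigenvector (0,0,-1).
For λ=4: eigenvector (0,1,1).
General solution: K_1e^(-t)(1,-4,0) + K_2e^(-3t)(0,0,-1) + K_3e^(4t)(0,1,1).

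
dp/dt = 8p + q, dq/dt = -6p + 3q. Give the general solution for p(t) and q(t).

p(t) = K_1e^(6t) + K_2e^(5t), q(t) = -2K_1e^(6t) - 3K_2e^(5t)

Coefficient matrix A = [[8, 1], [-6, 3]].
Characteristic polynomial det(A - λI) = λ^2 - 11λ + 30 = 0.
Eigenvalues λ = 6, 5.
For λ=6: (A-λI) row 1 is [2, 1], so an eigenvector is (1, -2).
For λ=5: (A-λI) row 1 is [3, 1], so an eigenvector is (1, -3).
General solution: K_1e^(6t)(1,-2) + K_2e^(5t)(1,-3).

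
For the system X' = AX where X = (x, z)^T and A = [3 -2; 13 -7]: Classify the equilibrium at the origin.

A = [[3,-2],[13,-7]]; det(A-λI) = λ^2 + 4λ + 5.
λ = -2 ± i: negative real part.

stable spiral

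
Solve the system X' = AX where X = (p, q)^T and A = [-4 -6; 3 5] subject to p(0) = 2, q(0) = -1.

p(t) = 2e^(-t), q(t) = -e^(-t)

Coefficient matrix A = [[-4, -6], [3, 5]].
Characteristic polynomial det(A - λI) = λ^2 - λ - 2 = 0.
Eigenvalues λ = 2, -1.
For λ=2: (A-λI) row 1 is [-6, -6], so an eigenvector is (1, -1).
For λ=-1: (A-λI) row 1 is [-3, -6], so an eigenvector is (-2, 1).
General solution: c_1e^(2t)(1,-1) + c_2e^(-t)(-2,1).
Applying p(0)=2, q(0)=-1 gives c_1=0, c_2=-1.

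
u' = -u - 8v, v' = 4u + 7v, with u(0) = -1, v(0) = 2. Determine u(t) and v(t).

Coefficient matrix A = [[-1, -8], [4, 7]].
Characteristic polynomial det(A - λI) = λ^2 - 6λ + 25 = 0.
Eigenvalues λ = 3 ± 4i (complex conjugate pair).
For λ=3+4i: an eigenvector is (-1,0) - i(1,-1) = (-1 - i, 0 + i).
A real fundamental pair from Re and Im of e^((3+4i)t)v: X_1 = e^(3t)(cos(4t)·(-1,0) + sin(4t)·(1,-1)), X_2 = e^(3t)(sin(4t)·(-1,0) - cos(4t)·(1,-1)).
General solution: K_1X_1 + K_2X_2.
Applying u(0)=-1, v(0)=2 gives K_1=-1, K_2=2.

u(t) = -3e^(3t)sin(4t) - e^(3t)cos(4t), v(t) = e^(3t)sin(4t) + 2e^(3t)cos(4t)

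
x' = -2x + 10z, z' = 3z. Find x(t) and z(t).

x(t) = -c_1e^(-2t) - 2c_2e^(3t), z(t) = -c_2e^(3t)

Coefficient matrix A = [[-2, 10], [0, 3]].
Characteristic polynomial det(A - λI) = λ^2 - λ - 6 = 0.
Eigenvalues λ = -2, 3.
For λ=-2: (A-λI) row 1 is [0, 10], so an eigenvector is (-1, 0).
For λ=3: (A-λI) row 1 is [-5, 10], so an eigenvector is (-2, -1).
General solution: c_1e^(-2t)(-1,0) + c_2e^(3t)(-2,-1).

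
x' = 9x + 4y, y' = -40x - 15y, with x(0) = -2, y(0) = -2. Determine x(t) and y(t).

Coefficient matrix A = [[9, 4], [-40, -15]].
Characteristic polynomial det(A - λI) = λ^2 + 6λ + 25 = 0.
Eigenvalues λ = -3 ± 4i (complex conjugate pair).
For λ=-3+4i: an eigenvector is (-1,3) - i(0,1) = (-1, 3 - i).
A real fundamental pair from Re and Im of e^((-3+4i)t)v: X_1 = e^(-3t)(cos(4t)·(-1,3) + sin(4t)·(0,1)), X_2 = e^(-3t)(sin(4t)·(-1,3) - cos(4t)·(0,1)).
General solution: K_1X_1 + K_2X_2.
Applying x(0)=-2, y(0)=-2 gives K_1=2, K_2=8.

x(t) = -8e^(-3t)sin(4t) - 2e^(-3t)cos(4t), y(t) = 26e^(-3t)sin(4t) - 2e^(-3t)cos(4t)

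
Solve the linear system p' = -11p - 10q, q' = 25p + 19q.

Coefficient matrix A = [[-11, -10], [25, 19]].
Characteristic polynomial det(A - λI) = λ^2 - 8λ + 41 = 0.
Eigenvalues λ = 4 ± 5i (complex conjugate pair).
For λ=4+5i: an eigenvector is (1,-1) - i(-1,2) = (1 + i, -1 - 2i).
A real fundamental pair from Re and Im of e^((4+5i)t)v: X_1 = e^(4t)(cos(5t)·(1,-1) + sin(5t)·(-1,2)), X_2 = e^(4t)(sin(5t)·(1,-1) - cos(5t)·(-1,2)).
General solution: C_1X_1 + C_2X_2.

p(t) = -C_1e^(4t)sin(5t) + C_1e^(4t)cos(5t) + C_2e^(4t)sin(5t) + C_2e^(4t)cos(5t), q(t) = 2C_1e^(4t)sin(5t) - C_1e^(4t)cos(5t) - C_2e^(4t)sin(5t) - 2C_2e^(4t)cos(5t)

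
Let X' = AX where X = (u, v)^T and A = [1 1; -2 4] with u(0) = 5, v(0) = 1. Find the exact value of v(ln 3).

A = [[1,1],[-2,4]]; eigenvalues λ = 3, 2.
Eigenvectors: (1,2) for λ=3, (1,1) for λ=2.
From the initial condition, c_1 = -4, c_2 = 9.
v(ln 3) = (-4)(3^3)(2) + (9)(3^2)(1) = -135.

-135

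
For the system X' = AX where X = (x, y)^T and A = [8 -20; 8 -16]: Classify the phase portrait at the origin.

A = [[8,-20],[8,-16]]; det(A-λI) = λ^2 + 8λ + 32.
λ = -4 ± 4i: negative real part.

stable spiral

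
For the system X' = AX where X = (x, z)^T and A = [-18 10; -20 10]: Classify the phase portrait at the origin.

A = [[-18,10],[-20,10]]; det(A-λI) = λ^2 + 8λ + 20.
λ = -4 ± 2i: negative real part.

stable spiral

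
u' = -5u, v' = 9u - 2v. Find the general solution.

u(t) = c_1e^(-5t), v(t) = -3c_1e^(-5t) + c_2e^(-2t)

Coefficient matrix A = [[-5, 0], [9, -2]].
Characteristic polynomial det(A - λI) = λ^2 + 7λ + 10 = 0.
Eigenvalues λ = -5, -2.
For λ=-5: (A-λI) row 2 is [9, 3], so an eigenvector is (1, -3).
For λ=-2: (A-λI) row 1 is [-3, 0], so an eigenvector is (0, 1).
General solution: c_1e^(-5t)(1,-3) + c_2e^(-2t)(0,1).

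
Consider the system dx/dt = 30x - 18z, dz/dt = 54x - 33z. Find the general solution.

Coefficient matrix A = [[30, -18], [54, -33]].
Characteristic polynomial det(A - λI) = λ^2 + 3λ - 18 = 0.
Eigenvalues λ = 3, -6.
For λ=3: (A-λI) row 1 is [27, -18], so an eigenvector is (-2, -3).
For λ=-6: (A-λI) row 1 is [36, -18], so an eigenvector is (-1, -2).
General solution: c_1e^(3t)(-2,-3) + c_2e^(-6t)(-1,-2).

x(t) = -2c_1e^(3t) - c_2e^(-6t), z(t) = -3c_1e^(3t) - 2c_2e^(-6t)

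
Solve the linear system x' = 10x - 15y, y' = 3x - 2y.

Coefficient matrix A = [[10, -15], [3, -2]].
Characteristic polynomial det(A - λI) = λ^2 - 8λ + 25 = 0.
Eigenvalues λ = 4 ± 3i (complex conjugate pair).
For λ=4+3i: an eigenvector is (-2,-1) - i(1,0) = (-2 - i, -1).
A real fundamental pair from Re and Im of e^((4+3i)t)v: X_1 = e^(4t)(cos(3t)·(-2,-1) + sin(3t)·(1,0)), X_2 = e^(4t)(sin(3t)·(-2,-1) - cos(3t)·(1,0)).
General solution: C_1X_1 + C_2X_2.

x(t) = C_1e^(4t)sin(3t) - 2C_1e^(4t)cos(3t) - 2C_2e^(4t)sin(3t) - C_2e^(4t)cos(3t), y(t) = -C_1e^(4t)cos(3t) - C_2e^(4t)sin(3t)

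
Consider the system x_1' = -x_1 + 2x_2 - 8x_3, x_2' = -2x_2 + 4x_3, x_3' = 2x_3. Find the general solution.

x_1(t) = -2K_1e^(-2t) + K_2e^(-t) - 2K_3e^(2t), x_2(t) = K_1e^(-2t) + K_3e^(2t), x_3(t) = K_3e^(2t)

Coefficient matrix A = [[-1, 2, -8], [0, -2, 4], [0, 0, 2]].
det(A - λI) = 0 gives eigenvalues λ = -2, -1, 2.
For λ=-2: eigenvector (-2,1,0).
For λ=-1: eigenvector (1,0,0).
For λ=2: eigenvector (-2,1,1).
General solution: K_1e^(-2t)(-2,1,0) + K_2e^(-t)(1,0,0) + K_3e^(2t)(-2,1,1).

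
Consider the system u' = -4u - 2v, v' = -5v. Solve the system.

u(t) = 2c_1e^(-5t) + c_2e^(-4t), v(t) = c_1e^(-5t)

Coefficient matrix A = [[-4, -2], [0, -5]].
Characteristic polynomial det(A - λI) = λ^2 + 9λ + 20 = 0.
Eigenvalues λ = -5, -4.
For λ=-5: (A-λI) row 1 is [1, -2], so an eigenvector is (2, 1).
For λ=-4: (A-λI) row 1 is [0, -2], so an eigenvector is (1, 0).
General solution: c_1e^(-5t)(2,1) + c_2e^(-4t)(1,0).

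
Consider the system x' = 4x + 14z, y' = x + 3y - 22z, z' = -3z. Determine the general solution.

Coefficient matrix A = [[4, 0, 14], [1, 3, -22], [0, 0, -3]].
det(A - λI) = 0 gives eigenvalues λ = 3, 4, -3.
For λ=3: eigenvector (0,1,0).
For λ=4: eigenvector (-1,-1,0).
For λ=-3: eigenvector (-2,4,1).
General solution: K_1e^(3t)(0,1,0) + K_2e^(4t)(-1,-1,0) + K_3e^(-3t)(-2,4,1).

x(t) = -K_2e^(4t) - 2K_3e^(-3t), y(t) = K_1e^(3t) - K_2e^(4t) + 4K_3e^(-3t), z(t) = K_3e^(-3t)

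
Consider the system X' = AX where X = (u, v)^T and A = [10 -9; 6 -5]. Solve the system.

Coefficient matrix A = [[10, -9], [6, -5]].
Characteristic polynomial det(A - λI) = λ^2 - 5λ + 4 = 0.
Eigenvalues λ = 1, 4.
For λ=1: (A-λI) row 1 is [9, -9], so an eigenvector is (-1, -1).
For λ=4: (A-λI) row 1 is [6, -9], so an eigenvector is (3, 2).
General solution: C_1e^(t)(-1,-1) + C_2e^(4t)(3,2).

u(t) = -C_1e^(t) + 3C_2e^(4t), v(t) = -C_1e^(t) + 2C_2e^(4t)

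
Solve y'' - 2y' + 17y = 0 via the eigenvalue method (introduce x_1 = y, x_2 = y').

y(t) = c_1e^(t)cos(4t) + c_2e^(t)sin(4t)

Let x_1 = y, x_2 = y'. Then x_1' = x_2 and x_2' = -17x_1 + 2x_2.
A = [[0,1],[-17,2]]; det(A-λI) = λ^2 - 2λ + 17.
Eigenvalues λ = 1 ± 4i.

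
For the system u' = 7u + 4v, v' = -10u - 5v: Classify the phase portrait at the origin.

unstable spiral

A = [[7,4],[-10,-5]]; det(A-λI) = λ^2 - 2λ + 5.
λ = 1 ± 2i: positive real part.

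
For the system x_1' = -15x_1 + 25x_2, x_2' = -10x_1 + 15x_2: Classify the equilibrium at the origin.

A = [[-15,25],[-10,15]]; det(A-λI) = λ^2 + 25.
λ = 0 ± 5i: zero real part.

center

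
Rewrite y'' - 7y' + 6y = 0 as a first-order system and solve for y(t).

y(t) = C_1e^(6t) + C_2e^(t)

Let x_1 = y, x_2 = y'. Then x_1' = x_2 and x_2' = -6x_1 + 7x_2.
A = [[0,1],[-6,7]]; det(A-λI) = λ^2 - 7λ + 6.
Eigenvalues λ = 6, 1 with eigenvectors (1,6), (1,1).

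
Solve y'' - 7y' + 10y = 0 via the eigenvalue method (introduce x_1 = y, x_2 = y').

y(t) = c_1e^(2t) + c_2e^(5t)

Let x_1 = y, x_2 = y'. Then x_1' = x_2 and x_2' = -10x_1 + 7x_2.
A = [[0,1],[-10,7]]; det(A-λI) = λ^2 - 7λ + 10.
Eigenvalues λ = 2, 5 with eigenvectors (1,2), (1,5).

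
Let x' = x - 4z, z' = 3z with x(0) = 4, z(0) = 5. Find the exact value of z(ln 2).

A = [[1,-4],[0,3]]; eigenvalues λ = 3, 1.
Eigenvectors: (2,-1) for λ=3, (1,0) for λ=1.
From the initial condition, c_1 = -5, c_2 = 14.
z(ln 2) = (-5)(2^3)(-1) + (14)(2^1)(0) = 40.

40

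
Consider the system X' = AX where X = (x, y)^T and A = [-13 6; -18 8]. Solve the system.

x(t) = -K_1e^(-t) + 2K_2e^(-4t), y(t) = -2K_1e^(-t) + 3K_2e^(-4t)

Coefficient matrix A = [[-13, 6], [-18, 8]].
Characteristic polynomial det(A - λI) = λ^2 + 5λ + 4 = 0.
Eigenvalues λ = -1, -4.
For λ=-1: (A-λI) row 1 is [-12, 6], so an eigenvector is (-1, -2).
For λ=-4: (A-λI) row 1 is [-9, 6], so an eigenvector is (2, 3).
General solution: K_1e^(-t)(-1,-2) + K_2e^(-4t)(2,3).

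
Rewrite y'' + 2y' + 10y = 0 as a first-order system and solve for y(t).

Let x_1 = y, x_2 = y'. Then x_1' = x_2 and x_2' = -10x_1 - 2x_2.
A = [[0,1],[-10,-2]]; det(A-λI) = λ^2 + 2λ + 10.
Eigenvalues λ = -1 ± 3i.

y(t) = c_1e^(-t)cos(3t) + c_2e^(-t)sin(3t)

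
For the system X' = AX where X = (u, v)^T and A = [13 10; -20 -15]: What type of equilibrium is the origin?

stable spiral

A = [[13,10],[-20,-15]]; det(A-λI) = λ^2 + 2λ + 5.
λ = -1 ± 2i: negative real part.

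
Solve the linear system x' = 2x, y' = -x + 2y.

Coefficient matrix A = [[2, 0], [-1, 2]].
Characteristic polynomial det(A - λI) = λ^2 - 4λ + 4 = 0.
Single eigenvalue λ = 2 with algebraic multiplicity 2.
Eigenvector v = (0,-1); generalized eigenvector w with (A-λI)w=v is (1,0).
General solution: e^(2t)[c_1·v + c_2·(t·v + w)].

x(t) = c_2e^(2t), y(t) = -c_1e^(2t) - c_2te^(2t)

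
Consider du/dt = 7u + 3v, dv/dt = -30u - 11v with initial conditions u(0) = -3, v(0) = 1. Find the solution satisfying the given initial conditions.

Coefficient matrix A = [[7, 3], [-30, -11]].
Characteristic polynomial det(A - λI) = λ^2 + 4λ + 13 = 0.
Eigenvalues λ = -2 ± 3i (complex conjugate pair).
For λ=-2+3i: an eigenvector is (-1,3) - i(0,1) = (-1, 3 - i).
A real fundamental pair from Re and Im of e^((-2+3i)t)v: X_1 = e^(-2t)(cos(3t)·(-1,3) + sin(3t)·(0,1)), X_2 = e^(-2t)(sin(3t)·(-1,3) - cos(3t)·(0,1)).
General solution: c_1X_1 + c_2X_2.
Applying u(0)=-3, v(0)=1 gives c_1=3, c_2=8.

u(t) = -8e^(-2t)sin(3t) - 3e^(-2t)cos(3t), v(t) = 27e^(-2t)sin(3t) + e^(-2t)cos(3t)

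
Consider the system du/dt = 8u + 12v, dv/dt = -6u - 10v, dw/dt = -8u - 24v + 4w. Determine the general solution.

u(t) = C_1e^(-4t) + 2C_2e^(2t), v(t) = -C_1e^(-4t) - C_2e^(2t), w(t) = -2C_1e^(-4t) - 4C_2e^(2t) + C_3e^(4t)

Coefficient matrix A = [[8, 12, 0], [-6, -10, 0], [-8, -24, 4]].
det(A - λI) = 0 gives eigenvalues λ = -4, 2, 4.
For λ=-4: eigenvector (1,-1,-2).
For λ=2: eigenvector (2,-1,-4).
For λ=4: eigenvector (0,0,1).
General solution: C_1e^(-4t)(1,-1,-2) + C_2e^(2t)(2,-1,-4) + C_3e^(4t)(0,0,1).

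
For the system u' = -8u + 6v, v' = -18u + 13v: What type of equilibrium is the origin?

A = [[-8,6],[-18,13]]; det(A-λI) = λ^2 - 5λ + 4.
λ = 1, 4: both positive.

unstable node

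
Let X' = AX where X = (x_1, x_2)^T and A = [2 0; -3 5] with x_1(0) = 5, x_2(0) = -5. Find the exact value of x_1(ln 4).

A = [[2,0],[-3,5]]; eigenvalues λ = 2, 5.
Eigenvectors: (1,1) for λ=2, (0,-1) for λ=5.
From the initial condition, c_1 = 5, c_2 = 10.
x_1(ln 4) = (5)(4^2)(1) + (10)(4^5)(0) = 80.

80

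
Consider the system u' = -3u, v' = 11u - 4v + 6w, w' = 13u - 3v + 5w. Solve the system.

u(t) = K_1e^(-3t), v(t) = -K_1e^(-3t) + K_2e^(2t) - 2K_3e^(-t), w(t) = -2K_1e^(-3t) + K_2e^(2t) - K_3e^(-t)

Coefficient matrix A = [[-3, 0, 0], [11, -4, 6], [13, -3, 5]].
det(A - λI) = 0 gives eigenvalues λ = -3, 2, -1.
For λ=-3: eigenvector (1,-1,-2).
For λ=2: eigenvector (0,1,1).
For λ=-1: eigenvector (0,-2,-1).
General solution: K_1e^(-3t)(1,-1,-2) + K_2e^(2t)(0,1,1) + K_3e^(-t)(0,-2,-1).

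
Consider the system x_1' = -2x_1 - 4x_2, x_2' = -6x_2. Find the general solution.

x_1(t) = C_1e^(-6t) - C_2e^(-2t), x_2(t) = C_1e^(-6t)

Coefficient matrix A = [[-2, -4], [0, -6]].
Characteristic polynomial det(A - λI) = λ^2 + 8λ + 12 = 0.
Eigenvalues λ = -6, -2.
For λ=-6: (A-λI) row 1 is [4, -4], so an eigenvector is (1, 1).
For λ=-2: (A-λI) row 1 is [0, -4], so an eigenvector is (-1, 0).
General solution: C_1e^(-6t)(1,1) + C_2e^(-2t)(-1,0).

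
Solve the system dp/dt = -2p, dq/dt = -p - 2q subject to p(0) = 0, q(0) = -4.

Coefficient matrix A = [[-2, 0], [-1, -2]].
Characteristic polynomial det(A - λI) = λ^2 + 4λ + 4 = 0.
Single eigenvalue λ = -2 with algebraic multiplicity 2.
Eigenvector v = (0,-1); generalized eigenvector w with (A-λI)w=v is (1,2).
General solution: e^(-2t)[K_1·v + K_2·(t·v + w)].
Applying p(0)=0, q(0)=-4 gives K_1=4, K_2=0.

p(t) = 0, q(t) = -4e^(-2t)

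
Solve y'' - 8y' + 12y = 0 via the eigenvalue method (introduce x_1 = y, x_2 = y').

y(t) = C_1e^(2t) + C_2e^(6t)

Let x_1 = y, x_2 = y'. Then x_1' = x_2 and x_2' = -12x_1 + 8x_2.
A = [[0,1],[-12,8]]; det(A-λI) = λ^2 - 8λ + 12.
Eigenvalues λ = 2, 6 with eigenvectors (1,2), (1,6).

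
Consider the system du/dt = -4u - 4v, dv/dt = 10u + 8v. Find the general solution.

Coefficient matrix A = [[-4, -4], [10, 8]].
Characteristic polynomial det(A - λI) = λ^2 - 4λ + 8 = 0.
Eigenvalues λ = 2 ± 2i (complex conjugate pair).
For λ=2+2i: an eigenvector is (-1,2) - i(-1,1) = (-1 + i, 2 - i).
A real fundamental pair from Re and Im of e^((2+2i)t)v: X_1 = e^(2t)(cos(2t)·(-1,2) + sin(2t)·(-1,1)), X_2 = e^(2t)(sin(2t)·(-1,2) - cos(2t)·(-1,1)).
General solution: K_1X_1 + K_2X_2.

u(t) = -K_1e^(2t)sin(2t) - K_1e^(2t)cos(2t) - K_2e^(2t)sin(2t) + K_2e^(2t)cos(2t), v(t) = K_1e^(2t)sin(2t) + 2K_1e^(2t)cos(2t) + 2K_2e^(2t)sin(2t) - K_2e^(2t)cos(2t)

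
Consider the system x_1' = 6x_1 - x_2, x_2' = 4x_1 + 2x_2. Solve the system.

Coefficient matrix A = [[6, -1], [4, 2]].
Characteristic polynomial det(A - λI) = λ^2 - 8λ + 16 = 0.
Single eigenvalue λ = 4 with algebraic multiplicity 2.
Eigenvector v = (-1,-2); generalized eigenvector w with (A-λI)w=v is (0,1).
General solution: e^(4t)[K_1·v + K_2·(t·v + w)].

x_1(t) = -K_1e^(4t) - K_2te^(4t), x_2(t) = -2K_1e^(4t) - 2K_2te^(4t) + K_2e^(4t)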